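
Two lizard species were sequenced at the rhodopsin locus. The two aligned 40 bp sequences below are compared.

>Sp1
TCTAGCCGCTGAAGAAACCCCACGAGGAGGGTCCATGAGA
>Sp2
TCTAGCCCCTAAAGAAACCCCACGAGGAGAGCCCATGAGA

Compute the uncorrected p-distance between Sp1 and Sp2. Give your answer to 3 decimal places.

0.100

The sequences differ at 4 of 40 positions (sites 8, 11, 30, 32).
p = 4/40 = 0.100.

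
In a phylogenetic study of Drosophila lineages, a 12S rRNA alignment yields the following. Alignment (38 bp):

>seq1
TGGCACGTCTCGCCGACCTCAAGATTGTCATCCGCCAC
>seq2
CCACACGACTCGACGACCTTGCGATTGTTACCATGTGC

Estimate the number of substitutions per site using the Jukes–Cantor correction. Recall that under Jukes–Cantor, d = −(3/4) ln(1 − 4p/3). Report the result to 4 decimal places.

The sequences differ at 15 of 38 sites, so p = 15/38 ≈ 0.394737.
d = −(3/4) ln(1 − 4p/3) = −0.75 ln(1 − 0.526316) = −0.75 ln(0.473684)
  = −0.75 × (-0.747215) = 0.560411 substitutions/site.

0.5604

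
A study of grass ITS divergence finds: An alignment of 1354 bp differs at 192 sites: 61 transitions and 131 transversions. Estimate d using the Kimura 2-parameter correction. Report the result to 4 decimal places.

P = 61/1354 ≈ 0.045052 and Q = 131/1354 ≈ 0.09675.
Under the Kimura two-parameter model, d = −½ ln(1 − 2P − Q) − ¼ ln(1 − 2Q).
1 − 2P − Q = 0.813146, giving −½ ln(0.813146) = 0.103422.
1 − 2Q = 0.8065, giving −¼ ln(0.8065) = 0.053763.
d = 0.103422 + 0.053763 = 0.157185.

0.1572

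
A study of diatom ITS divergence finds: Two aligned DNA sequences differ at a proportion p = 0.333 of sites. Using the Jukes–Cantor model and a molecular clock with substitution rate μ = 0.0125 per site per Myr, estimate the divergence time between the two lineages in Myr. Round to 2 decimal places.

17.61

d = −(3/4) ln(1 − 4p/3) = −0.75 ln(1 − 0.444) = −0.75 ln(0.556)
  = −0.75 × (-0.586987) = 0.440240 substitutions/site.
Under a molecular clock d = 2μt, so t = d/(2μ) = 0.440240 / (2 × 0.0125) = 17.61 Myr.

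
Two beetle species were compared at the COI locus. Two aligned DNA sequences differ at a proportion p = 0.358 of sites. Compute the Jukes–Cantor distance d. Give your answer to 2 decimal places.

d = −(3/4) ln(1 − 4p/3) = −0.75 ln(1 − 0.477333) = −0.75 ln(0.522667)
  = −0.75 × (-0.648811) = 0.486608 substitutions/site.

0.49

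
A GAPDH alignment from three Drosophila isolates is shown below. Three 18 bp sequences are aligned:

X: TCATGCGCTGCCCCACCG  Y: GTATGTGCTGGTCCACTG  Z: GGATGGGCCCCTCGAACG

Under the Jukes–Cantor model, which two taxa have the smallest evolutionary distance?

X–Y: 6/18 differ, p = 0.333, d = 0.441.
X–Z: 8/18 differ, p = 0.444, d = 0.673.
Y–Z: 8/18 differ, p = 0.444, d = 0.673.
The smallest distance is between X and Y.

X and Y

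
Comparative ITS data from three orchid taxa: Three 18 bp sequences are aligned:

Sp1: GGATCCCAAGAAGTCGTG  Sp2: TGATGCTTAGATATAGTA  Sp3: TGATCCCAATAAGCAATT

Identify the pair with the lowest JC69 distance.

Sp1 and Sp3

Sp1–Sp2: 8/18 differ, p = 0.444, d = 0.673.
Sp1–Sp3: 6/18 differ, p = 0.333, d = 0.441.
Sp2–Sp3: 9/18 differ, p = 0.500, d = 0.824.
The smallest distance is between Sp1 and Sp3.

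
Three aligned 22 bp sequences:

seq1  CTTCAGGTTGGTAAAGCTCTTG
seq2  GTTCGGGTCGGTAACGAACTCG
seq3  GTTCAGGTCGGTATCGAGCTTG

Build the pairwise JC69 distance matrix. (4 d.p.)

d(seq1,seq2) = 0.4141, d(seq1,seq3) = 0.3390, d(seq2,seq3) = 0.2082

seq1–seq2: 7/22 sites differ → p ≈ 0.318182, d = −0.75 ln(1 − 0.424243) = 0.414052 ≈ 0.4141.
seq1–seq3: 6/22 sites differ → p ≈ 0.272727, d = −0.75 ln(1 − 0.363636) = 0.338988 ≈ 0.3390.
seq2–seq3: 4/22 sites differ → p ≈ 0.181818, d = −0.75 ln(1 − 0.242424) = 0.208224 ≈ 0.2082.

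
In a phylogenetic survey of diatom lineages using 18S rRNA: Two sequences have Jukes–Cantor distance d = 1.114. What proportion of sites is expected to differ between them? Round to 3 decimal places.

p = (3/4)(1 − e^(−4d/3)) = 0.75 × (1 − e^(-1.485333)) = 0.75 × (1 − 0.226427) = 0.580180.

0.580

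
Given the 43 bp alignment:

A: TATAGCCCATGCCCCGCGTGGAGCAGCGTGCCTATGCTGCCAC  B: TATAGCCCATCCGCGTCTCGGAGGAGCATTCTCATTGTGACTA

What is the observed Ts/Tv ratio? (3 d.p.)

0.333

Transitions are A↔G and C↔T; transversions are all other mismatches.
Transitions: 4. Transversions: 12.
R = 4/12 = 0.333333… ≈ 0.333 (to 3 d.p.).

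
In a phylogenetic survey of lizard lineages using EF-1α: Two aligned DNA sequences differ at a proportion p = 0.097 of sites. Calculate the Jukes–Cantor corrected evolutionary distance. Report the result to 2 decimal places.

0.10

d = −(3/4) ln(1 − 4p/3) = −0.75 ln(1 − 0.129333) = −0.75 ln(0.870667)
  = −0.75 × (-0.138496) = 0.103872 substitutions/site.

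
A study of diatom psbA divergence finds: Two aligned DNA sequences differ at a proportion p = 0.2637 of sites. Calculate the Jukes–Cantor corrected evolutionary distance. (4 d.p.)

0.3249

d = −(3/4) ln(1 − 4p/3) = −0.75 ln(1 − 0.3516) = −0.75 ln(0.6484)
  = −0.75 × (-0.433247) = 0.324935 substitutions/site.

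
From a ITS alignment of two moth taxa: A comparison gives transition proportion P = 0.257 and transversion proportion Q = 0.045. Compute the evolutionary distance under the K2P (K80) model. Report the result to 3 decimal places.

Under the Kimura two-parameter model, d = −½ ln(1 − 2P − Q) − ¼ ln(1 − 2Q).
1 − 2P − Q = 0.441, giving −½ ln(0.441) = 0.409355.
1 − 2Q = 0.91, giving −¼ ln(0.91) = 0.023578.
d = 0.409355 + 0.023578 = 0.432933.

0.433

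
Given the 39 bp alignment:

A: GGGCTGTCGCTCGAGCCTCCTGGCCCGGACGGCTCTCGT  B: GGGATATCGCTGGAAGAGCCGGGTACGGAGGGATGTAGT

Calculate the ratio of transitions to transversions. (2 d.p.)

Transitions are A↔G and C↔T; transversions are all other mismatches.
Transitions: 3. Transversions: 11.
R = 3/11 = 0.272727… ≈ 0.27 (to 2 d.p.).

0.27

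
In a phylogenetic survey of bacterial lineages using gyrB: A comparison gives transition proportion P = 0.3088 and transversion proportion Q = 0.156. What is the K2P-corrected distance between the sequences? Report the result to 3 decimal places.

Under the Kimura two-parameter model, d = −½ ln(1 − 2P − Q) − ¼ ln(1 − 2Q).
1 − 2P − Q = 0.2264, giving −½ ln(0.2264) = 0.742726.
1 − 2Q = 0.688, giving −¼ ln(0.688) = 0.093492.
d = 0.742726 + 0.093492 = 0.836218.

0.836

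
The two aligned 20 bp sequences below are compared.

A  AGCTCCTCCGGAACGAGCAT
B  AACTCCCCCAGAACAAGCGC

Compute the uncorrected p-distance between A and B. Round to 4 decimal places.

The sequences differ at 6 of 20 positions (sites 2, 7, 10, 15, 19, 20).
p = 6/20 = 0.3000.

0.3000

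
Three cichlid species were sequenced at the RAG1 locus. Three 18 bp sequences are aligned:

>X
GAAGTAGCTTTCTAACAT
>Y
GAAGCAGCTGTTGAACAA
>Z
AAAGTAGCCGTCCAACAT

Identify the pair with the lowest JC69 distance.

X and Z

X–Y: 5/18 differ, p = 0.278, d = 0.347.
X–Z: 4/18 differ, p = 0.222, d = 0.264.
Y–Z: 6/18 differ, p = 0.333, d = 0.441.
The smallest distance is between X and Z.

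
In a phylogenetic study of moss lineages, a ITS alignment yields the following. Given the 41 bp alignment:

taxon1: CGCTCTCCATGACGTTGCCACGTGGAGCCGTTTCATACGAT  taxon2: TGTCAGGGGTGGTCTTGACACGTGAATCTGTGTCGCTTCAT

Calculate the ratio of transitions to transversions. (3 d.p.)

Transitions are A↔G and C↔T; transversions are all other mismatches.
Transitions: 11. Transversions: 10.
R = 11/10 = 1.100.

1.100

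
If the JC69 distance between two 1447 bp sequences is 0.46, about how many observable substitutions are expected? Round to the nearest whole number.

Invert JC69: p = (3/4)(1 − e^(−4d/3)) = 0.75 × (1 − e^(-0.613333)) = 0.75 × (1 − 0.541543) = 0.343843.
Expected differing sites = pL ≈ 0.343843 × 1447 = 497.540821 ≈ 498.

498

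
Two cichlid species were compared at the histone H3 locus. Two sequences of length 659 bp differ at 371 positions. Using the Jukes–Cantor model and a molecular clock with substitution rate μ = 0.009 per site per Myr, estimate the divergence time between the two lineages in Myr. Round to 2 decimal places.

p = 371/659 ≈ 0.562974.
d = −(3/4) ln(1 − 4p/3) = −0.75 ln(1 − 0.750632) = −0.75 ln(0.249368)
  = −0.75 × (-1.388826) = 1.041620 substitutions/site.
Under a molecular clock d = 2μt, so t = d/(2μ) = 1.041620 / (2 × 0.009) = 57.87 Myr.

57.87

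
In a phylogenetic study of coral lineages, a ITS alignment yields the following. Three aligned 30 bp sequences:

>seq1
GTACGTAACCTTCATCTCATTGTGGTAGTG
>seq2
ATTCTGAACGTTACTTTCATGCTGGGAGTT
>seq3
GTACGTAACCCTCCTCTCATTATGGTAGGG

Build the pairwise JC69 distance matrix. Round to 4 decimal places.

seq1–seq2: 12/30 sites differ → p = 0.4, d = −0.75 ln(1 − 0.533333) = 0.571605 ≈ 0.5716.
seq1–seq3: 4/30 sites differ → p ≈ 0.133333, d = −0.75 ln(1 − 0.177777) = 0.146808 ≈ 0.1468.
seq2–seq3: 13/30 sites differ → p ≈ 0.433333, d = −0.75 ln(1 − 0.577777) = 0.646666 ≈ 0.6467.

d(seq1,seq2) = 0.5716, d(seq1,seq3) = 0.1468, d(seq2,seq3) = 0.6467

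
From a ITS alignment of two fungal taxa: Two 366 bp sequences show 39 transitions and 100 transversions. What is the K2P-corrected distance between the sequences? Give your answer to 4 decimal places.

0.5308

P = 39/366 ≈ 0.106557 and Q = 100/366 ≈ 0.273224.
Under the Kimura two-parameter model, d = −½ ln(1 − 2P − Q) − ¼ ln(1 − 2Q).
1 − 2P − Q = 0.513662, giving −½ ln(0.513662) = 0.333095.
1 − 2Q = 0.453552, giving −¼ ln(0.453552) = 0.197661.
d = 0.333095 + 0.197661 = 0.530756.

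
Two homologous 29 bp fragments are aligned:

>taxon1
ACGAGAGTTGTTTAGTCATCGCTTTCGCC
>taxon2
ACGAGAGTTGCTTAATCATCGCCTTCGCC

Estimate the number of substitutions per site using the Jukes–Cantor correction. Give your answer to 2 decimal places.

The sequences differ at 3 of 29 sites (11, 15, 23), so p = 3/29 ≈ 0.103448.
d = −(3/4) ln(1 − 4p/3) = −0.75 ln(1 − 0.137931) = −0.75 ln(0.862069)
  = −0.75 × (-0.148420) = 0.111315 substitutions/site.

0.11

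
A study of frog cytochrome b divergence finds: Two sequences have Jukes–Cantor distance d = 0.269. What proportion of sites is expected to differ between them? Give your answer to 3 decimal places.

p = (3/4)(1 − e^(−4d/3)) = 0.75 × (1 − e^(-0.358667)) = 0.75 × (1 − 0.698607) = 0.226045.

0.226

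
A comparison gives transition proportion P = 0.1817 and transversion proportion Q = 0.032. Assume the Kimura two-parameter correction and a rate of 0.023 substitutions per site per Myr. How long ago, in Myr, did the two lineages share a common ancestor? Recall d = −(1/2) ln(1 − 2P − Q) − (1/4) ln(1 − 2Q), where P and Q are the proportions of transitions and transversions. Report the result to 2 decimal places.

Under the Kimura two-parameter model, d = −½ ln(1 − 2P − Q) − ¼ ln(1 − 2Q).
1 − 2P − Q = 0.6046, giving −½ ln(0.6046) = 0.251594.
1 − 2Q = 0.936, giving −¼ ln(0.936) = 0.016535.
d = 0.251594 + 0.016535 = 0.268129.
Under a molecular clock d = 2μt, so t = d/(2μ) = 0.268129 / (2 × 0.023) = 5.83 Myr.

5.83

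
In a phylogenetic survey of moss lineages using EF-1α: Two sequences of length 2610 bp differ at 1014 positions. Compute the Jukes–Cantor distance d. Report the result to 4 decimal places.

0.5474

p = 1014/2610 ≈ 0.388506.
d = −(3/4) ln(1 − 4p/3) = −0.75 ln(1 − 0.518008) = −0.75 ln(0.481992)
  = −0.75 × (-0.729828) = 0.547371 substitutions/site.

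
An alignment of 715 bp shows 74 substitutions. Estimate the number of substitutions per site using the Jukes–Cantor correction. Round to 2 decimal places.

p = 74/715 ≈ 0.103497.
d = −(3/4) ln(1 − 4p/3) = −0.75 ln(1 − 0.137996) = −0.75 ln(0.862004)
  = −0.75 × (-0.148495) = 0.111371 substitutions/site.

0.11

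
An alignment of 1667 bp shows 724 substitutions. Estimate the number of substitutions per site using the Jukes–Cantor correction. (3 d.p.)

0.649

p = 724/1667 ≈ 0.434313.
d = −(3/4) ln(1 − 4p/3) = −0.75 ln(1 − 0.579084) = −0.75 ln(0.420916)
  = −0.75 × (-0.865322) = 0.648992 substitutions/site.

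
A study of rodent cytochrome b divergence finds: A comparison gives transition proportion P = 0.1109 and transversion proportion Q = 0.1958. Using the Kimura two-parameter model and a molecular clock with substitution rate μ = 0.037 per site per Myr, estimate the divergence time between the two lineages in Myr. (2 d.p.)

Under the Kimura two-parameter model, d = −½ ln(1 − 2P − Q) − ¼ ln(1 − 2Q).
1 − 2P − Q = 0.5824, giving −½ ln(0.5824) = 0.270299.
1 − 2Q = 0.6084, giving −¼ ln(0.6084) = 0.124231.
d = 0.270299 + 0.124231 = 0.394530.
Under a molecular clock d = 2μt, so t = d/(2μ) = 0.394530 / (2 × 0.037) = 5.33 Myr.

5.33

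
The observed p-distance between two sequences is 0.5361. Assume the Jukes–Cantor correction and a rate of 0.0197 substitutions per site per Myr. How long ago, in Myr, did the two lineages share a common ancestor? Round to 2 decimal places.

d = −(3/4) ln(1 − 4p/3) = −0.75 ln(1 − 0.7148) = −0.75 ln(0.2852)
  = −0.75 × (-1.254565) = 0.940924 substitutions/site.
Under a molecular clock d = 2μt, so t = d/(2μ) = 0.940924 / (2 × 0.0197) = 23.88 Myr.

23.88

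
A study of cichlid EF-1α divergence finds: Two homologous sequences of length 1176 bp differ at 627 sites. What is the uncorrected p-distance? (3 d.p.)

p = 627/1176 = 0.533163… ≈ 0.533 (to 3 d.p.).

0.533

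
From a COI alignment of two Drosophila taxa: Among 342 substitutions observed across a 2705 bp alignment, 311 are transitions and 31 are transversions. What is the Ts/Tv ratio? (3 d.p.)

R = 311/31 = 10.032258… ≈ 10.032 (to 3 d.p.).

10.032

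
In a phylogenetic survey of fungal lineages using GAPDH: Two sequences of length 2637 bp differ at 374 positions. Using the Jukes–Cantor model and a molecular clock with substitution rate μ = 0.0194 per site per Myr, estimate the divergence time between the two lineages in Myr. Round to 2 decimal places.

p = 374/2637 ≈ 0.141828.
d = −(3/4) ln(1 − 4p/3) = −0.75 ln(1 − 0.189104) = −0.75 ln(0.810896)
  = −0.75 × (-0.209615) = 0.157211 substitutions/site.
Under a molecular clock d = 2μt, so t = d/(2μ) = 0.157211 / (2 × 0.0194) = 4.05 Myr.

4.05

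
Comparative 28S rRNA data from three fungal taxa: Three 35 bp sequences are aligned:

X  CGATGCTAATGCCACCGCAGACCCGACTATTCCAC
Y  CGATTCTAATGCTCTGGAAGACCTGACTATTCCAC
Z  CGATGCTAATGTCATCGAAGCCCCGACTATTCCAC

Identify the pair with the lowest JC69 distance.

X and Z

X–Y: 7/35 differ, p = 0.200, d = 0.233.
X–Z: 4/35 differ, p = 0.114, d = 0.124.
Y–Z: 7/35 differ, p = 0.200, d = 0.233.
The smallest distance is between X and Z.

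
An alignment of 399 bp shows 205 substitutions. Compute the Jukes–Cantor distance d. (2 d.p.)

0.87

p = 205/399 ≈ 0.513784.
d = −(3/4) ln(1 − 4p/3) = −0.75 ln(1 − 0.685045) = −0.75 ln(0.314955)
  = −0.75 × (-1.155326) = 0.866495 substitutions/site.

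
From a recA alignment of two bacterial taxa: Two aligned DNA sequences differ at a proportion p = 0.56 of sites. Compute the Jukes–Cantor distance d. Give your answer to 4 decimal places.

1.0298

d = −(3/4) ln(1 − 4p/3) = −0.75 ln(1 − 0.746667) = −0.75 ln(0.253333)
  = −0.75 × (-1.373050) = 1.029788 substitutions/site.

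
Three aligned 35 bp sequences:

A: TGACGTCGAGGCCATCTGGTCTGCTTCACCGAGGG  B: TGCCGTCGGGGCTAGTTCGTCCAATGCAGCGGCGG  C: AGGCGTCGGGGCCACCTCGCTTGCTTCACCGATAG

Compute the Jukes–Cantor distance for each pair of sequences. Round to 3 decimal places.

A–B: 13/35 sites differ → p ≈ 0.371429, d = −0.75 ln(1 − 0.495239) = 0.512753 ≈ 0.513.
A–C: 9/35 sites differ → p ≈ 0.257143, d = −0.75 ln(1 − 0.342857) = 0.314890 ≈ 0.315.
B–C: 15/35 sites differ → p ≈ 0.428571, d = −0.75 ln(1 − 0.571428) = 0.635472 ≈ 0.635.

d(A,B) = 0.513, d(A,C) = 0.315, d(B,C) = 0.635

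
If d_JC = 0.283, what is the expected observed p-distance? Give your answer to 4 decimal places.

0.2357

p = (3/4)(1 − e^(−4d/3)) = 0.75 × (1 − e^(-0.377333)) = 0.75 × (1 − 0.685688) = 0.235734.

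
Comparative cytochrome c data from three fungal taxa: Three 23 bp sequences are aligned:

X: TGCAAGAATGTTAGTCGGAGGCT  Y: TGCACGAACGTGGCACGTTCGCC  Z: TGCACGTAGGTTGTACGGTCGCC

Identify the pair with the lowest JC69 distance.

Y and Z

X–Y: 10/23 differ, p = 0.435, d = 0.650.
X–Z: 9/23 differ, p = 0.391, d = 0.553.
Y–Z: 5/23 differ, p = 0.217, d = 0.257.
The smallest distance is between Y and Z.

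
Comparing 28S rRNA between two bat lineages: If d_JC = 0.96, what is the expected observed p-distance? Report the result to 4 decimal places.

p = (3/4)(1 − e^(−4d/3)) = 0.75 × (1 − e^(-1.28)) = 0.75 × (1 − 0.278037) = 0.541472.

0.5415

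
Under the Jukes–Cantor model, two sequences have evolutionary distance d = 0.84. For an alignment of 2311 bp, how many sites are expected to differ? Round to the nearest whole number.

Invert JC69: p = (3/4)(1 − e^(−4d/3)) = 0.75 × (1 − e^(-1.12)) = 0.75 × (1 − 0.326280) = 0.505290.
Expected differing sites = pL ≈ 0.505290 × 2311 = 1167.72519 ≈ 1168.

1168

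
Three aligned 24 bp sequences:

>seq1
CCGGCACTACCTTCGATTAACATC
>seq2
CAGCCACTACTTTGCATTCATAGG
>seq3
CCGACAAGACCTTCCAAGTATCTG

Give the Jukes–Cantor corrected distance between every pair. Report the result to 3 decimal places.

seq1–seq2: 9/24 sites differ → p = 0.375, d = −0.75 ln(1 − 0.5) = 0.519860 ≈ 0.520.
seq1–seq3: 10/24 sites differ → p ≈ 0.416667, d = −0.75 ln(1 − 0.555556) = 0.608198 ≈ 0.608.
seq2–seq3: 11/24 sites differ → p ≈ 0.458333, d = −0.75 ln(1 − 0.611111) = 0.708346 ≈ 0.708.

d(seq1,seq2) = 0.520, d(seq1,seq3) = 0.608, d(seq2,seq3) = 0.708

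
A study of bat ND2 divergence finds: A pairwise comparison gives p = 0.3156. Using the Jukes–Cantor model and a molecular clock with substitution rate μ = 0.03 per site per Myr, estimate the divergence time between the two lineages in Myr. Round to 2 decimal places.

d = −(3/4) ln(1 − 4p/3) = −0.75 ln(1 − 0.4208) = −0.75 ln(0.5792)
  = −0.75 × (-0.546107) = 0.409580 substitutions/site.
Under a molecular clock d = 2μt, so t = d/(2μ) = 0.409580 / (2 × 0.03) = 6.83 Myr.

6.83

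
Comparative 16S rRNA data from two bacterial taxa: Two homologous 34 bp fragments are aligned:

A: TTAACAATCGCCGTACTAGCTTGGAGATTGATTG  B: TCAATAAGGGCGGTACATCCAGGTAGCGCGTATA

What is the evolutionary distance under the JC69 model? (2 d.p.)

0.82

The sequences differ at 17 of 34 sites, so p = 17/34 = 0.5.
d = −(3/4) ln(1 − 4p/3) = −0.75 ln(1 − 0.666667) = −0.75 ln(0.333333)
  = −0.75 × (-1.098613) = 0.823960 substitutions/site.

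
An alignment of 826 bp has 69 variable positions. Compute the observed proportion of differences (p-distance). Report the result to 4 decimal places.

p = 69/826 = 0.083535… ≈ 0.0835 (to 4 d.p.).

0.0835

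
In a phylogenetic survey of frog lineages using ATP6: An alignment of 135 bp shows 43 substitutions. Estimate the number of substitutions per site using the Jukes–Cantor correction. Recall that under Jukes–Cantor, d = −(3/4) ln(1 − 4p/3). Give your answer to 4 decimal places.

p = 43/135 ≈ 0.318519.
d = −(3/4) ln(1 − 4p/3) = −0.75 ln(1 − 0.424692) = −0.75 ln(0.575308)
  = −0.75 × (-0.552850) = 0.414638 substitutions/site.

0.4146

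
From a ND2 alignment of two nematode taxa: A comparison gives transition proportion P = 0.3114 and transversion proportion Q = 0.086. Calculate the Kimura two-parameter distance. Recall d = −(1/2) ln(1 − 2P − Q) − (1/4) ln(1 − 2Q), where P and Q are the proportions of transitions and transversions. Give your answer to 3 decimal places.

Under the Kimura two-parameter model, d = −½ ln(1 − 2P − Q) − ¼ ln(1 − 2Q).
1 − 2P − Q = 0.2912, giving −½ ln(0.2912) = 0.616872.
1 − 2Q = 0.828, giving −¼ ln(0.828) = 0.047186.
d = 0.616872 + 0.047186 = 0.664058.

0.664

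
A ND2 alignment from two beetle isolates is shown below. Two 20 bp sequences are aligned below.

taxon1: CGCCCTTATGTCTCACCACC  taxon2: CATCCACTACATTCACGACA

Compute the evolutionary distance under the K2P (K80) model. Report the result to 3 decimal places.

Of 20 sites, 4 differences are transitions and 7 are transversions, so P = 4/20 = 0.2 and Q = 7/20 = 0.35.
Under the Kimura two-parameter model, d = −½ ln(1 − 2P − Q) − ¼ ln(1 − 2Q).
1 − 2P − Q = 0.25, giving −½ ln(0.25) = 0.693147.
1 − 2Q = 0.3, giving −¼ ln(0.3) = 0.300993.
d = 0.693147 + 0.300993 = 0.994140.

0.994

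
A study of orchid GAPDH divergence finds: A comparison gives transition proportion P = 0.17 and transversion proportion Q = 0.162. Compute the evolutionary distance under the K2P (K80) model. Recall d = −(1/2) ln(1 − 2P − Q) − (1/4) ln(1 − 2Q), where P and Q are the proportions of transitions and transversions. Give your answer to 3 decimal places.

Under the Kimura two-parameter model, d = −½ ln(1 − 2P − Q) − ¼ ln(1 − 2Q).
1 − 2P − Q = 0.498, giving −½ ln(0.498) = 0.348578.
1 − 2Q = 0.676, giving −¼ ln(0.676) = 0.097891.
d = 0.348578 + 0.097891 = 0.446469.

0.446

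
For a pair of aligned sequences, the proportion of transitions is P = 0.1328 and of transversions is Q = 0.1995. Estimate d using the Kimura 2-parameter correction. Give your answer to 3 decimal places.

0.440

Under the Kimura two-parameter model, d = −½ ln(1 − 2P − Q) − ¼ ln(1 − 2Q).
1 − 2P − Q = 0.5349, giving −½ ln(0.5349) = 0.312838.
1 − 2Q = 0.601, giving −¼ ln(0.601) = 0.127290.
d = 0.312838 + 0.127290 = 0.440128.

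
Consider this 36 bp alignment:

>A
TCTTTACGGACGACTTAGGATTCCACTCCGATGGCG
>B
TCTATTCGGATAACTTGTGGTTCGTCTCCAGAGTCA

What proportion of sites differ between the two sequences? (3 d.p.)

0.389

The sequences differ at 14 of 36 positions.
p = 14/36 = 0.388888… ≈ 0.389 (to 3 d.p.).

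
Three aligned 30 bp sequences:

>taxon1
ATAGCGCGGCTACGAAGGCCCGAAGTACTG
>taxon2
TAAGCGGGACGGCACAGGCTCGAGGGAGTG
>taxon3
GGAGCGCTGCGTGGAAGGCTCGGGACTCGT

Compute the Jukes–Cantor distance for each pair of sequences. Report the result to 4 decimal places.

taxon1–taxon2: 12/30 sites differ → p = 0.4, d = −0.75 ln(1 − 0.533333) = 0.571605 ≈ 0.5716.
taxon1–taxon3: 14/30 sites differ → p ≈ 0.466667, d = −0.75 ln(1 − 0.622223) = 0.730088 ≈ 0.7301.
taxon2–taxon3: 16/30 sites differ → p ≈ 0.533333, d = −0.75 ln(1 − 0.711111) = 0.931285 ≈ 0.9313.

d(taxon1,taxon2) = 0.5716, d(taxon1,taxon3) = 0.7301, d(taxon2,taxon3) = 0.9313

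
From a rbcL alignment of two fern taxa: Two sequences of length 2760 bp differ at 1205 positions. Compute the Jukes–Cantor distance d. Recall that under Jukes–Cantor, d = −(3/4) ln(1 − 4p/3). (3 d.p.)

0.654

p = 1205/2760 ≈ 0.436594.
d = −(3/4) ln(1 − 4p/3) = −0.75 ln(1 − 0.582125) = −0.75 ln(0.417875)
  = −0.75 × (-0.872573) = 0.654430 substitutions/site.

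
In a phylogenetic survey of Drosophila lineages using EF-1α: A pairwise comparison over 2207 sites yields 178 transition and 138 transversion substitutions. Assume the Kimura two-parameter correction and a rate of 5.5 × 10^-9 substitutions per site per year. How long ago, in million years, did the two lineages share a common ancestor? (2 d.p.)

P = 178/2207 ≈ 0.080652 and Q = 138/2207 ≈ 0.062528.
Under the Kimura two-parameter model, d = −½ ln(1 − 2P − Q) − ¼ ln(1 − 2Q).
1 − 2P − Q = 0.776168, giving −½ ln(0.776168) = 0.126693.
1 − 2Q = 0.874944, giving −¼ ln(0.874944) = 0.033399.
d = 0.126693 + 0.033399 = 0.160092.
Under a molecular clock d = 2μt, so t = d/(2μ) = 0.160092 / (2 × 5.5 × 10^-9) = 14.55 million years.

14.55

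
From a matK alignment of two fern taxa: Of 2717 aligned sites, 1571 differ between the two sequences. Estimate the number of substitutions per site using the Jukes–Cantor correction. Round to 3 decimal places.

1.105

p = 1571/2717 ≈ 0.578211.
d = −(3/4) ln(1 − 4p/3) = −0.75 ln(1 − 0.770948) = −0.75 ln(0.229052)
  = −0.75 × (-1.473806) = 1.105355 substitutions/site.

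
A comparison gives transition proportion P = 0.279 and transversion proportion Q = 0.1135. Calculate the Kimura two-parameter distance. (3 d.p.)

Under the Kimura two-parameter model, d = −½ ln(1 − 2P − Q) − ¼ ln(1 − 2Q).
1 − 2P − Q = 0.3285, giving −½ ln(0.3285) = 0.556609.
1 − 2Q = 0.773, giving −¼ ln(0.773) = 0.064369.
d = 0.556609 + 0.064369 = 0.620978.

0.621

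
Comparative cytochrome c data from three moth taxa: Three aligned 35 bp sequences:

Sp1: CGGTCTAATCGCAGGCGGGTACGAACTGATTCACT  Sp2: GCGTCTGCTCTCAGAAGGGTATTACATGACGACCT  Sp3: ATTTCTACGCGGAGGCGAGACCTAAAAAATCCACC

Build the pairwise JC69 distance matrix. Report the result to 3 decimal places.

Sp1–Sp2: 15/35 sites differ → p ≈ 0.428571, d = −0.75 ln(1 − 0.571428) = 0.635472 ≈ 0.635.
Sp1–Sp3: 15/35 sites differ → p ≈ 0.428571, d = −0.75 ln(1 − 0.571428) = 0.635472 ≈ 0.635.
Sp2–Sp3: 21/35 sites differ → p = 0.6, d = −0.75 ln(1 − 0.8) = 1.207078 ≈ 1.207.

d(Sp1,Sp2) = 0.635, d(Sp1,Sp3) = 0.635, d(Sp2,Sp3) = 1.207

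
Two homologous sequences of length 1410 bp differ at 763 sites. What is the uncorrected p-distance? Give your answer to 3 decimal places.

0.541

p = 763/1410 = 0.541134… ≈ 0.541 (to 3 d.p.).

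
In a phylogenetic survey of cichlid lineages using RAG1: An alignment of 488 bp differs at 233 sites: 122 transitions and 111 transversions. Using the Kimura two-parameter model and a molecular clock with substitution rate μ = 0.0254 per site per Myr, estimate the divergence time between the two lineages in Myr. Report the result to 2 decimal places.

P = 122/488 = 0.25 and Q = 111/488 ≈ 0.227459.
Under the Kimura two-parameter model, d = −½ ln(1 − 2P − Q) − ¼ ln(1 − 2Q).
1 − 2P − Q = 0.272541, giving −½ ln(0.272541) = 0.649983.
1 − 2Q = 0.545082, giving −¼ ln(0.545082) = 0.151705.
d = 0.649983 + 0.151705 = 0.801688.
Under a molecular clock d = 2μt, so t = d/(2μ) = 0.801688 / (2 × 0.0254) = 15.78 Myr.

15.78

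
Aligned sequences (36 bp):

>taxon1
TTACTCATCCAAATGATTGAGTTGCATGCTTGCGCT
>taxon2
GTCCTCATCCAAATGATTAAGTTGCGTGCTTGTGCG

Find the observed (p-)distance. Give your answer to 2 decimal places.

0.17

The sequences differ at 6 of 36 positions (sites 1, 3, 19, 26, 33, 36).
p = 6/36 = 0.166666… ≈ 0.17 (to 2 d.p.).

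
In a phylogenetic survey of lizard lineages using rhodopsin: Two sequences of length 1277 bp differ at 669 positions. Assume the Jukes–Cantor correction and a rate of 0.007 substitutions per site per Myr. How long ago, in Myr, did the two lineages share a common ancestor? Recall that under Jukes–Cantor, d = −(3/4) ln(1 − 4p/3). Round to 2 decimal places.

p = 669/1277 ≈ 0.523884.
d = −(3/4) ln(1 − 4p/3) = −0.75 ln(1 − 0.698512) = −0.75 ln(0.301488)
  = −0.75 × (-1.199025) = 0.899269 substitutions/site.
Under a molecular clock d = 2μt, so t = d/(2μ) = 0.899269 / (2 × 0.007) = 64.23 Myr.

64.23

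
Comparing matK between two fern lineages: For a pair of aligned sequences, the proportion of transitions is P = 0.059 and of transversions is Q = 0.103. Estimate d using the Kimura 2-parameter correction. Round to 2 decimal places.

Under the Kimura two-parameter model, d = −½ ln(1 − 2P − Q) − ¼ ln(1 − 2Q).
1 − 2P − Q = 0.779, giving −½ ln(0.779) = 0.124872.
1 − 2Q = 0.794, giving −¼ ln(0.794) = 0.057668.
d = 0.124872 + 0.057668 = 0.182540.

0.18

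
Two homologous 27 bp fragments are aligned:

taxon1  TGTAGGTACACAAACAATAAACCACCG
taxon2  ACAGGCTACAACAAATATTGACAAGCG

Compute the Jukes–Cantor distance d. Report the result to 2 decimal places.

The sequences differ at 13 of 27 sites, so p = 13/27 ≈ 0.481481.
d = −(3/4) ln(1 − 4p/3) = −0.75 ln(1 − 0.641975) = −0.75 ln(0.358025)
  = −0.75 × (-1.027152) = 0.770364 substitutions/site.

0.77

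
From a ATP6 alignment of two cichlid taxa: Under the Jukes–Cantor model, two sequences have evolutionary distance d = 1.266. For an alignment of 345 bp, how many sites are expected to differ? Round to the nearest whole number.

Invert JC69: p = (3/4)(1 − e^(−4d/3)) = 0.75 × (1 − e^(-1.688)) = 0.75 × (1 − 0.184889) = 0.611333.
Expected differing sites = pL ≈ 0.611333 × 345 = 210.909885 ≈ 211.

211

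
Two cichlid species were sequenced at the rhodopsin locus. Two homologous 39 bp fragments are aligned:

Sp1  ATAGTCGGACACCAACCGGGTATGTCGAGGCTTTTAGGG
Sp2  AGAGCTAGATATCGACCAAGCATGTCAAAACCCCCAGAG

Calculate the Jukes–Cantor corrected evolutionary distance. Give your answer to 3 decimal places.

The sequences differ at 18 of 39 sites, so p = 18/39 ≈ 0.461538.
d = −(3/4) ln(1 − 4p/3) = −0.75 ln(1 − 0.615384) = −0.75 ln(0.384616)
  = −0.75 × (-0.955510) = 0.716633 substitutions/site.

0.717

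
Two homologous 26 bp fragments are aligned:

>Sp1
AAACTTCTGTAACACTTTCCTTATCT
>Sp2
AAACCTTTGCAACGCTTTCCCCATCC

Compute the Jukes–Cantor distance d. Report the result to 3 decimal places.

0.334

The sequences differ at 7 of 26 sites (5, 7, 10, 14, 21, 22, 26), so p = 7/26 ≈ 0.269231.
d = −(3/4) ln(1 − 4p/3) = −0.75 ln(1 − 0.358975) = −0.75 ln(0.641025)
  = −0.75 × (-0.444687) = 0.333515 substitutions/site.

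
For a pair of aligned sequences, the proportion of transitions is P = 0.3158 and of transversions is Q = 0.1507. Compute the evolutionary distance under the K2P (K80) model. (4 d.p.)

Under the Kimura two-parameter model, d = −½ ln(1 − 2P − Q) − ¼ ln(1 − 2Q).
1 − 2P − Q = 0.2177, giving −½ ln(0.2177) = 0.762319.
1 − 2Q = 0.6986, giving −¼ ln(0.6986) = 0.089669.
d = 0.762319 + 0.089669 = 0.851988.

0.8520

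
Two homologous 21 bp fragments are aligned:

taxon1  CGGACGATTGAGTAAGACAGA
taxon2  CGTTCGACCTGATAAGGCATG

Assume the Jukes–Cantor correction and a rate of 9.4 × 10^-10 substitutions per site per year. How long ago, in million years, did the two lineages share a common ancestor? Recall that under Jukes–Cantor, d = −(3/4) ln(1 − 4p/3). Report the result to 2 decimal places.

The sequences differ at 10 of 21 sites (3, 4, 8, 9, 10, 11, 12, 17, 20, 21), so p = 10/21 ≈ 0.47619.
d = −(3/4) ln(1 − 4p/3) = −0.75 ln(1 − 0.63492) = −0.75 ln(0.36508)
  = −0.75 × (-1.007639) = 0.755729 substitutions/site.
Under a molecular clock d = 2μt, so t = d/(2μ) = 0.755729 / (2 × 9.4 × 10^-10) = 401.98 million years.

401.98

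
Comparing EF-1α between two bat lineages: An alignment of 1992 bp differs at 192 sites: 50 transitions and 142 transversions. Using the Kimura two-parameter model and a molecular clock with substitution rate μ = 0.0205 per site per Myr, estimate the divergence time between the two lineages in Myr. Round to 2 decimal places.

2.52

P = 50/1992 ≈ 0.0251 and Q = 142/1992 ≈ 0.071285.
Under the Kimura two-parameter model, d = −½ ln(1 − 2P − Q) − ¼ ln(1 − 2Q).
1 − 2P − Q = 0.878515, giving −½ ln(0.878515) = 0.064761.
1 − 2Q = 0.85743, giving −¼ ln(0.85743) = 0.038454.
d = 0.064761 + 0.038454 = 0.103215.
Under a molecular clock d = 2μt, so t = d/(2μ) = 0.103215 / (2 × 0.0205) = 2.52 Myr.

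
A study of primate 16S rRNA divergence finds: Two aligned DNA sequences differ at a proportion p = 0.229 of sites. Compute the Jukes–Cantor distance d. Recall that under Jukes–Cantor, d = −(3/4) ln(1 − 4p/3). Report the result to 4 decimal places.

0.2732

d = −(3/4) ln(1 − 4p/3) = −0.75 ln(1 − 0.305333) = −0.75 ln(0.694667)
  = −0.75 × (-0.364323) = 0.273242 substitutions/site.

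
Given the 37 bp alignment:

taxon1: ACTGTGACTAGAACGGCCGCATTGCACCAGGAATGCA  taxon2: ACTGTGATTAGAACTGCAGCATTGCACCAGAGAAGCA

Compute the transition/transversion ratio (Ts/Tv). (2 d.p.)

Transitions are A↔G and C↔T; transversions are all other mismatches.
Transitions: 3. Transversions: 3.
R = 3/3 = 1.00.

1.00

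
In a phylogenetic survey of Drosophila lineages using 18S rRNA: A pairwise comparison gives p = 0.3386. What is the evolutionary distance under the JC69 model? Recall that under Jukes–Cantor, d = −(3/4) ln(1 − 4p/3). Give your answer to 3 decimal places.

0.450

d = −(3/4) ln(1 − 4p/3) = −0.75 ln(1 − 0.451467) = −0.75 ln(0.548533)
  = −0.75 × (-0.600508) = 0.450381 substitutions/site.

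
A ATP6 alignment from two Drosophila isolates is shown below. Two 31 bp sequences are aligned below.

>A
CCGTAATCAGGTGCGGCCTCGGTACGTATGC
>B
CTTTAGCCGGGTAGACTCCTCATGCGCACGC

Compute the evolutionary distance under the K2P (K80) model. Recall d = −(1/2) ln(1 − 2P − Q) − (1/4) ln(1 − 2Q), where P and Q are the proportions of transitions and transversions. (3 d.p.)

Of 31 sites, 13 differences are transitions and 4 are transversions, so P = 13/31 ≈ 0.419355 and Q = 4/31 ≈ 0.129032.
Under the Kimura two-parameter model, d = −½ ln(1 − 2P − Q) − ¼ ln(1 − 2Q).
1 − 2P − Q = 0.032258, giving −½ ln(0.032258) = 1.716995.
1 − 2Q = 0.741936, giving −¼ ln(0.741936) = 0.074623.
d = 1.716995 + 0.074623 = 1.791618.

1.792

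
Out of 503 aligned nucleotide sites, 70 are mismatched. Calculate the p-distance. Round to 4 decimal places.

0.1392

p = 70/503 = 0.139165… ≈ 0.1392 (to 4 d.p.).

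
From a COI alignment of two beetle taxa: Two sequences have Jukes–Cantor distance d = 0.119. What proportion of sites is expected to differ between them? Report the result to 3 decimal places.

0.110

p = (3/4)(1 − e^(−4d/3)) = 0.75 × (1 − e^(-0.158667)) = 0.75 × (1 − 0.853280) = 0.110040.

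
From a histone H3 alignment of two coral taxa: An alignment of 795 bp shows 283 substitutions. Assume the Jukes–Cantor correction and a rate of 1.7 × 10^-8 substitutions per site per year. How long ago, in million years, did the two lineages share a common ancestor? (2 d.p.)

14.20

p = 283/795 ≈ 0.355975.
d = −(3/4) ln(1 − 4p/3) = −0.75 ln(1 − 0.474633) = −0.75 ln(0.525367)
  = −0.75 × (-0.643658) = 0.482744 substitutions/site.
Under a molecular clock d = 2μt, so t = d/(2μ) = 0.482744 / (2 × 1.7 × 10^-8) = 14.20 million years.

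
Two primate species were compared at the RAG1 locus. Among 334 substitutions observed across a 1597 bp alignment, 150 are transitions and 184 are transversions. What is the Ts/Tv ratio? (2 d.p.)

0.82

R = 150/184 = 0.815217… ≈ 0.82 (to 2 d.p.).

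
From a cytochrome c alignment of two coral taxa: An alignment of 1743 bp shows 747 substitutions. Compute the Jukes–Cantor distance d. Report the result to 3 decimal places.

p = 747/1743 ≈ 0.428571.
d = −(3/4) ln(1 − 4p/3) = −0.75 ln(1 − 0.571428) = −0.75 ln(0.428572)
  = −0.75 × (-0.847297) = 0.635473 substitutions/site.

0.635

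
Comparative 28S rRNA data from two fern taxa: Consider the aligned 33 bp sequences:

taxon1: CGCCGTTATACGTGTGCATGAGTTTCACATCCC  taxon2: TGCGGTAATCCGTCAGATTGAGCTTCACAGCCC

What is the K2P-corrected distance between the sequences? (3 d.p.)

Of 33 sites, 2 differences are transitions and 8 are transversions, so P = 2/33 ≈ 0.060606 and Q = 8/33 ≈ 0.242424.
Under the Kimura two-parameter model, d = −½ ln(1 − 2P − Q) − ¼ ln(1 − 2Q).
1 − 2P − Q = 0.636364, giving −½ ln(0.636364) = 0.225992.
1 − 2Q = 0.515152, giving −¼ ln(0.515152) = 0.165823.
d = 0.225992 + 0.165823 = 0.391815.

0.392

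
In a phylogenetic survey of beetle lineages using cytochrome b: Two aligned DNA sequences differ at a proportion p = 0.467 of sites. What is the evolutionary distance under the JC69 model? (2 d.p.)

d = −(3/4) ln(1 − 4p/3) = −0.75 ln(1 − 0.622667) = −0.75 ln(0.377333)
  = −0.75 × (-0.974627) = 0.730970 substitutions/site.

0.73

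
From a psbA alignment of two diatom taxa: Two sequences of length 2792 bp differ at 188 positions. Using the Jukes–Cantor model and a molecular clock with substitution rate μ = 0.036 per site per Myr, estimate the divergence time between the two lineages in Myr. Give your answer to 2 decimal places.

0.98

p = 188/2792 ≈ 0.067335.
d = −(3/4) ln(1 − 4p/3) = −0.75 ln(1 − 0.08978) = −0.75 ln(0.91022)
  = −0.75 × (-0.094069) = 0.070552 substitutions/site.
Under a molecular clock d = 2μt, so t = d/(2μ) = 0.070552 / (2 × 0.036) = 0.98 Myr.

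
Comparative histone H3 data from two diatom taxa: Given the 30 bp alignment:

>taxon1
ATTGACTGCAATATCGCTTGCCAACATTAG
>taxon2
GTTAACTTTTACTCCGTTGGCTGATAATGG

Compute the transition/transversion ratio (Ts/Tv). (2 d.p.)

Transitions are A↔G and C↔T; transversions are all other mismatches.
Transitions: 10. Transversions: 5.
R = 10/5 = 2.00.

2.00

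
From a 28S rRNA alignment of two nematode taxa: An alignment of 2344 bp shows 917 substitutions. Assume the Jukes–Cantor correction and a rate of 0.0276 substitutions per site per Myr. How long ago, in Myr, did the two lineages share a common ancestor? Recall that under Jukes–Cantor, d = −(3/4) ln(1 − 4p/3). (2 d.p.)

p = 917/2344 ≈ 0.391212.
d = −(3/4) ln(1 − 4p/3) = −0.75 ln(1 − 0.521616) = −0.75 ln(0.478384)
  = −0.75 × (-0.737342) = 0.553007 substitutions/site.
Under a molecular clock d = 2μt, so t = d/(2μ) = 0.553007 / (2 × 0.0276) = 10.02 Myr.

10.02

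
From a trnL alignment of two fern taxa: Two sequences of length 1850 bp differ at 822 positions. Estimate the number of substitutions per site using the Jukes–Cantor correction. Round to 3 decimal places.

p = 822/1850 ≈ 0.444324.
d = −(3/4) ln(1 − 4p/3) = −0.75 ln(1 − 0.592432) = −0.75 ln(0.407568)
  = −0.75 × (-0.897547) = 0.673160 substitutions/site.

0.673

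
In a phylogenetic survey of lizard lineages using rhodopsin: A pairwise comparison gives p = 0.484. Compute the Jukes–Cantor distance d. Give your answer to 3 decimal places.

0.777

d = −(3/4) ln(1 − 4p/3) = −0.75 ln(1 − 0.645333) = −0.75 ln(0.354667)
  = −0.75 × (-1.036576) = 0.777432 substitutions/site.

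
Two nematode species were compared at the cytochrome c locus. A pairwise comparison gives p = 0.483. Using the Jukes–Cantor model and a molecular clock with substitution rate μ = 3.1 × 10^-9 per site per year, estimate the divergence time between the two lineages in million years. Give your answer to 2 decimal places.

d = −(3/4) ln(1 − 4p/3) = −0.75 ln(1 − 0.644) = −0.75 ln(0.356)
  = −0.75 × (-1.032825) = 0.774619 substitutions/site.
Under a molecular clock d = 2μt, so t = d/(2μ) = 0.774619 / (2 × 3.1 × 10^-9) = 124.94 million years.

124.94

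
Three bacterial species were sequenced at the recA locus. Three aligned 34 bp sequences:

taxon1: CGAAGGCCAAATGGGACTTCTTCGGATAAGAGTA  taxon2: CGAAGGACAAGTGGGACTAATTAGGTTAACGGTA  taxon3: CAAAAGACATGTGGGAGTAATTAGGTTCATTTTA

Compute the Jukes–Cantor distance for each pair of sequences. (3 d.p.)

taxon1–taxon2: 8/34 sites differ → p ≈ 0.235294, d = −0.75 ln(1 − 0.313725) = 0.282358 ≈ 0.282.
taxon1–taxon3: 14/34 sites differ → p ≈ 0.411765, d = −0.75 ln(1 − 0.54902) = 0.597249 ≈ 0.597.
taxon2–taxon3: 8/34 sites differ → p ≈ 0.235294, d = −0.75 ln(1 − 0.313725) = 0.282358 ≈ 0.282.

d(taxon1,taxon2) = 0.282, d(taxon1,taxon3) = 0.597, d(taxon2,taxon3) = 0.282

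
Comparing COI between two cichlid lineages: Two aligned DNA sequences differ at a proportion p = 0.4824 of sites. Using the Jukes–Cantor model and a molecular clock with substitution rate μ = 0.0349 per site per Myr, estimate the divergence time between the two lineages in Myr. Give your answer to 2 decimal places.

11.07

d = −(3/4) ln(1 − 4p/3) = −0.75 ln(1 − 0.6432) = −0.75 ln(0.3568)
  = −0.75 × (-1.030580) = 0.772935 substitutions/site.
Under a molecular clock d = 2μt, so t = d/(2μ) = 0.772935 / (2 × 0.0349) = 11.07 Myr.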